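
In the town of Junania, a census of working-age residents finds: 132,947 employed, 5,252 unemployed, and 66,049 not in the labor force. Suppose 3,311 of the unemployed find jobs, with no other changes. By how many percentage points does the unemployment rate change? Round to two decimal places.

The unemployment rate changes by −2.40 percentage points.

Initially, labor force = 132,947 + 5,252 = 138,199, so u = 5,252/138,199 = 3.80%.
After the change, unemployed falls and employed rises by 3,311; labor force unchanged → E = 136,258, U = 1,941, labor force = 138,199.
New unemployment rate = 1,941 / 138,199 = 1.40%.
Change = 1.40% − 3.80% = −2.40 percentage points.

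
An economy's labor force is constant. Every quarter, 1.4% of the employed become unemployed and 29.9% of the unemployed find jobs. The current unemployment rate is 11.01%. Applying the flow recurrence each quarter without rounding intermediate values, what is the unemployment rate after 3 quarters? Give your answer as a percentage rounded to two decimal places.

With a fixed labor force, u_{t+1} = u_t + s·(1−u_t) − f·u_t = u_t·(1−s−f) + s.
Here 1−s−f = 0.687 and s = 0.014.
u_1 = 0.110100 × 0.687 + 0.014 = 0.089639.
u_2 = 0.089639 × 0.687 + 0.014 = 0.075582.
u_3 = 0.075582 × 0.687 + 0.014 = 0.065925.

Unemployment rate after three quarters ≈ 6.59%.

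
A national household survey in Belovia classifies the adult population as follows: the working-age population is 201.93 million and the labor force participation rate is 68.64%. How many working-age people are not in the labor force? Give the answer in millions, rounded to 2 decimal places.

Share not in the labor force = 1 − 0.6864 = 0.3136.
Not in labor force = 0.3136 × 201.93 ≈ 63.33 million.

About 63.33 million are not in the labor force.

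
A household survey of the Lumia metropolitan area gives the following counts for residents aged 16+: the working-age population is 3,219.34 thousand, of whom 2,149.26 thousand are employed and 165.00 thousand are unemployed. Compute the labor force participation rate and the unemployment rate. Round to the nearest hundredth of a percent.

Labor force = employed + unemployed = 2,149.26 + 165.00 = 2,314.26 thousand.
Unemployment rate = 165.00 / 2,314.26 = 7.13%.
Labor force participation rate = 2,314.26 / 3,219.34 = 71.89%.

Labor force participation rate ≈ 71.89%; unemployment rate ≈ 7.13%.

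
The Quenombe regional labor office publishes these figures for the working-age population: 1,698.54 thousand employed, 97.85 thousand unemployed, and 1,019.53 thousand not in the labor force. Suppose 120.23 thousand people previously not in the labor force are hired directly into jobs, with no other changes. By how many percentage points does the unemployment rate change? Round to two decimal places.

Initially, labor force = 1,698.54 + 97.85 = 1,796.39 thousand, so u = 97.85/1,796.39 = 5.45%.
After the change, employed and labor force both rise by 120.23; unemployed unchanged → E = 1,818.77, U = 97.85, labor force = 1,916.62 thousand.
New unemployment rate = 97.85 / 1,916.62 = 5.11%.
Change = 5.11% − 5.45% = −0.34 percentage points.

The unemployment rate changes by −0.34 percentage points.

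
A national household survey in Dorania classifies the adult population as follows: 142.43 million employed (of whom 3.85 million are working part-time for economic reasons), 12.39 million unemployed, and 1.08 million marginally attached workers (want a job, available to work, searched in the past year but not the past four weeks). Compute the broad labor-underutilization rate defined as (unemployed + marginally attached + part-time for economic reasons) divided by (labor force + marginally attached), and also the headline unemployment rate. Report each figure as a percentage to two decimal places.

Labor force = 142.43 + 12.39 = 154.82 million.
Numerator = 12.39 + 1.08 + 3.85 = 17.32 million.
Denominator = 154.82 + 1.08 = 155.90 million.
Broad rate = 17.32 / 155.90 = 11.11%.
Headline unemployment rate = 12.39 / 154.82 = 8.00%.

Broad underutilization rate ≈ 11.11%; headline unemployment rate ≈ 8.00%.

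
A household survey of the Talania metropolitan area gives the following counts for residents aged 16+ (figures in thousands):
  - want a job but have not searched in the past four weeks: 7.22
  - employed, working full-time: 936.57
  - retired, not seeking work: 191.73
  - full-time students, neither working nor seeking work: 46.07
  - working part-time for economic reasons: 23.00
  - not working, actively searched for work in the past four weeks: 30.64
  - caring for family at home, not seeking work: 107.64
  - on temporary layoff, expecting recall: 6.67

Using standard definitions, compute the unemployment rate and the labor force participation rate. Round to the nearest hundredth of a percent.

Unemployment rate ≈ 3.74%; labor force participation rate ≈ 73.87%.

Employed = 936.57 + 23.00 = 959.57 thousand (anyone who worked, including part-time for economic reasons, counts as employed).
Unemployed = 30.64 + 6.67 = 37.31 thousand (jobless and actively searching, or on temporary layoff).
Labor force = 959.57 + 37.31 = 996.88 thousand.
Not in labor force = 7.22 + 191.73 + 46.07 + 107.64 = 352.66 thousand (those not working and not actively searching are outside the labor force — including those who want a job but have given up searching).
Civilian working-age population = 996.88 + 352.66 = 1,349.54 thousand.
Unemployment rate = 37.31 / 996.88 = 3.74%.
Labor force participation rate = 996.88 / 1,349.54 = 73.87%.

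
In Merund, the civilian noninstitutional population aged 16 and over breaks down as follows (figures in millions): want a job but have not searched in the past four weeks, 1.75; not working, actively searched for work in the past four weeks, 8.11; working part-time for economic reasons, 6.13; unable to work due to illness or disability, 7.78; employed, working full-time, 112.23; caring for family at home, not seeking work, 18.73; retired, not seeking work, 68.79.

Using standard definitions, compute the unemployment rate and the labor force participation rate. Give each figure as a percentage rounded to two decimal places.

Unemployment rate ≈ 6.41%; labor force participation rate ≈ 56.58%.

Employed = 6.13 + 112.23 = 118.36 million (anyone who worked, including part-time for economic reasons, counts as employed).
Unemployed = 8.11 million.
Labor force = 118.36 + 8.11 = 126.47 million.
Not in labor force = 1.75 + 7.78 + 18.73 + 68.79 = 97.05 million (those not working and not actively searching are outside the labor force — including those who want a job but have given up searching).
Civilian working-age population = 126.47 + 97.05 = 223.52 million.
Unemployment rate = 8.11 / 126.47 = 6.41%.
Labor force participation rate = 126.47 / 223.52 = 56.58%.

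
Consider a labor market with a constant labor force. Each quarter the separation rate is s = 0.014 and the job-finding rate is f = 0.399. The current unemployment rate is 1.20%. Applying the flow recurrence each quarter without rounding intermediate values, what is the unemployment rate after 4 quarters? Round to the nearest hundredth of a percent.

Unemployment rate after four quarters ≈ 3.13%.

With a fixed labor force, u_{t+1} = u_t + s·(1−u_t) − f·u_t = u_t·(1−s−f) + s.
Here 1−s−f = 0.587 and s = 0.014.
u_1 = 0.012000 × 0.587 + 0.014 = 0.021044.
u_2 = 0.021044 × 0.587 + 0.014 = 0.026353.
u_3 = 0.026353 × 0.587 + 0.014 = 0.029469.
u_4 = 0.029469 × 0.587 + 0.014 = 0.031298.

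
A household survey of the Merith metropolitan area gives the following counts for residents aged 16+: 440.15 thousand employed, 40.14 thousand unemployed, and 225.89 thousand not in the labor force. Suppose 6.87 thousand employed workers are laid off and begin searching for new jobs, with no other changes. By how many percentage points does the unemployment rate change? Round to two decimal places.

Initially, labor force = 440.15 + 40.14 = 480.29 thousand, so u = 40.14/480.29 = 8.36%.
After the change, employed falls and unemployed rises by 6.87; labor force unchanged → E = 433.28, U = 47.01, labor force = 480.29 thousand.
New unemployment rate = 47.01 / 480.29 = 9.79%.
Change = 9.79% − 8.36% = +1.43 percentage points.

The unemployment rate changes by +1.43 percentage points.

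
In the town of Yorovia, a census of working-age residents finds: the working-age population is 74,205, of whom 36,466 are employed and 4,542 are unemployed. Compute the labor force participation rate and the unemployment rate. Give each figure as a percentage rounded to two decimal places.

Labor force participation rate ≈ 55.26%; unemployment rate ≈ 11.08%.

Labor force = employed + unemployed = 36,466 + 4,542 = 41,008.
Unemployment rate = 4,542 / 41,008 = 11.08%.
Labor force participation rate = 41,008 / 74,205 = 55.26%.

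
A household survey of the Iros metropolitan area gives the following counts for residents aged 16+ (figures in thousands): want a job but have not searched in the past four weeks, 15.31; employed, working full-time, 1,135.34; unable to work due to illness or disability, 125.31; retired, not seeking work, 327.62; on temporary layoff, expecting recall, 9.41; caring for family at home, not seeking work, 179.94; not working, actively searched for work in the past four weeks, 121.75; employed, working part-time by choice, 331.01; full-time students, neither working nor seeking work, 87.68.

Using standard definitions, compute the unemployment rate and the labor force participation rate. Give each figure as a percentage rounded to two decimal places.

Employed = 1,135.34 + 331.01 = 1,466.35 thousand.
Unemployed = 9.41 + 121.75 = 131.16 thousand (jobless and actively searching, or on temporary layoff).
Labor force = 1,466.35 + 131.16 = 1,597.51 thousand.
Not in labor force = 15.31 + 125.31 + 327.62 + 179.94 + 87.68 = 735.86 thousand (those not working and not actively searching are outside the labor force — including those who want a job but have given up searching).
Civilian working-age population = 1,597.51 + 735.86 = 2,333.37 thousand.
Unemployment rate = 131.16 / 1,597.51 = 8.21%.
Labor force participation rate = 1,597.51 / 2,333.37 = 68.46%.

Unemployment rate ≈ 8.21%; labor force participation rate ≈ 68.46%.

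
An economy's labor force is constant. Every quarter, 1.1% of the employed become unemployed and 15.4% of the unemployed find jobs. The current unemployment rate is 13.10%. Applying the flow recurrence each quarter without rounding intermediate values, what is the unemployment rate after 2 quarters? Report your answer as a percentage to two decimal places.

Unemployment rate after two quarters ≈ 11.15%.

With a fixed labor force, u_{t+1} = u_t + s·(1−u_t) − f·u_t = u_t·(1−s−f) + s.
Here 1−s−f = 0.835 and s = 0.011.
u_1 = 0.131000 × 0.835 + 0.011 = 0.120385.
u_2 = 0.120385 × 0.835 + 0.011 = 0.111521.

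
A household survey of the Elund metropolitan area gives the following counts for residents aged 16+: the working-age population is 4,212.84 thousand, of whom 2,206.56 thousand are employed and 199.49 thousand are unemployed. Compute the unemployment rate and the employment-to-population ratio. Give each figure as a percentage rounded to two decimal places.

Unemployment rate ≈ 8.29%; employment-population ratio ≈ 52.38%.

Labor force = employed + unemployed = 2,206.56 + 199.49 = 2,406.05 thousand.
Unemployment rate = 199.49 / 2,406.05 = 8.29%.
Employment-population ratio = 2,206.56 / 4,212.84 = 52.38%.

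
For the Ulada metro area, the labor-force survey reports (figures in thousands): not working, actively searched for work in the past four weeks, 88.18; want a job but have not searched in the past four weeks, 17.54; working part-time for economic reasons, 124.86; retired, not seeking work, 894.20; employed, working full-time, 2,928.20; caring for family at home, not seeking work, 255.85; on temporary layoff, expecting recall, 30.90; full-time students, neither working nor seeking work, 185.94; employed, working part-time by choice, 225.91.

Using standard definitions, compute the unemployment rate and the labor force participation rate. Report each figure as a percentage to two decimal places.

Unemployment rate ≈ 3.50%; labor force participation rate ≈ 71.51%.

Employed = 124.86 + 2,928.20 + 225.91 = 3,278.97 thousand (anyone who worked, including part-time for economic reasons, counts as employed).
Unemployed = 88.18 + 30.90 = 119.08 thousand (jobless and actively searching, or on temporary layoff).
Labor force = 3,278.97 + 119.08 = 3,398.05 thousand.
Not in labor force = 17.54 + 894.20 + 255.85 + 185.94 = 1,353.53 thousand (those not working and not actively searching are outside the labor force — including those who want a job but have given up searching).
Civilian working-age population = 3,398.05 + 1,353.53 = 4,751.58 thousand.
Unemployment rate = 119.08 / 3,398.05 = 3.50%.
Labor force participation rate = 3,398.05 / 4,751.58 = 71.51%.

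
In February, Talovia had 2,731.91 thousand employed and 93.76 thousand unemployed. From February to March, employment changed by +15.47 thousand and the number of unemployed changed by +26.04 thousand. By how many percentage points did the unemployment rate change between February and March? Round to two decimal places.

February: labor force = 2,731.91 + 93.76 = 2,825.67; u = 93.76/2,825.67 = 3.32%.
March: labor force = 2,747.38 + 119.80 = 2,867.18; u = 119.80/2,867.18 = 4.18%.
Change = 4.18% − 3.32% = +0.86 pp.

The unemployment rate changed by +0.86 percentage points.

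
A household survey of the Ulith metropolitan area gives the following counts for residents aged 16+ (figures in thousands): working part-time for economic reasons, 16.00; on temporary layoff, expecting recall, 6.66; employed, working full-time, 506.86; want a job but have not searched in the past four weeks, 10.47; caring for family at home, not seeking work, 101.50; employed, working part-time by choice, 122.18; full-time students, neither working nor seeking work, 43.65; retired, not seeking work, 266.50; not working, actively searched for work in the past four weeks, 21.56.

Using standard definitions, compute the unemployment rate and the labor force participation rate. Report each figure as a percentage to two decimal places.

Employed = 16.00 + 506.86 + 122.18 = 645.04 thousand (anyone who worked, including part-time for economic reasons, counts as employed).
Unemployed = 6.66 + 21.56 = 28.22 thousand (jobless and actively searching, or on temporary layoff).
Labor force = 645.04 + 28.22 = 673.26 thousand.
Not in labor force = 10.47 + 101.50 + 43.65 + 266.50 = 422.12 thousand (those not working and not actively searching are outside the labor force — including those who want a job but have given up searching).
Civilian working-age population = 673.26 + 422.12 = 1,095.38 thousand.
Unemployment rate = 28.22 / 673.26 = 4.19%.
Labor force participation rate = 673.26 / 1,095.38 = 61.46%.

Unemployment rate ≈ 4.19%; labor force participation rate ≈ 61.46%.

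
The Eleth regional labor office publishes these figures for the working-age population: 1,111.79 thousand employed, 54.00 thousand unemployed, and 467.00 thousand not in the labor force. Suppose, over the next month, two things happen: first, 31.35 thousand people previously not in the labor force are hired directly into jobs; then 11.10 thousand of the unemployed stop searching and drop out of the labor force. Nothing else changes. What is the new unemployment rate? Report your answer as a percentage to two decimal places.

Initially, labor force = 1,111.79 + 54.00 = 1,165.79 thousand, so u = 54.00/1,165.79 = 4.63%.
After the first change, employed and labor force both rise by 31.35; unemployed unchanged → E = 1,143.14, U = 54.00, labor force = 1,197.14 thousand.
After the second change, unemployed and labor force both fall by 11.10 → E = 1,143.14, U = 42.90, labor force = 1,186.04 thousand.
New unemployment rate = 42.90 / 1,186.04 = 3.62%.

New unemployment rate ≈ 3.62%.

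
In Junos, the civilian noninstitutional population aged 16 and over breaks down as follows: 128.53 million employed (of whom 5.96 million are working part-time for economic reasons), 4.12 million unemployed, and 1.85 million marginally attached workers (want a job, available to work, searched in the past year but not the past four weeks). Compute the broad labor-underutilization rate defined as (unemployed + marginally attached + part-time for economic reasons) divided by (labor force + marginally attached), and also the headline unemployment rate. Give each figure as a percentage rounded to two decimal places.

Labor force = 128.53 + 4.12 = 132.65 million.
Numerator = 4.12 + 1.85 + 5.96 = 11.93 million.
Denominator = 132.65 + 1.85 = 134.50 million.
Broad rate = 11.93 / 134.50 = 8.87%.
Headline unemployment rate = 4.12 / 132.65 = 3.11%.

Broad underutilization rate ≈ 8.87%; headline unemployment rate ≈ 3.11%.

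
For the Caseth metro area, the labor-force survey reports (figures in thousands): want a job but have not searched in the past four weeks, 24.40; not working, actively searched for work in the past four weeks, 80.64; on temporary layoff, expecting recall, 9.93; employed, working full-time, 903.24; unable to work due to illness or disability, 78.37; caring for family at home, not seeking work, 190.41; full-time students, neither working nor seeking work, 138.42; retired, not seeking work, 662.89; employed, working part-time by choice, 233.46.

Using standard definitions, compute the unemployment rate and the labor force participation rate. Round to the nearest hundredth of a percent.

Employed = 903.24 + 233.46 = 1,136.70 thousand.
Unemployed = 80.64 + 9.93 = 90.57 thousand (jobless and actively searching, or on temporary layoff).
Labor force = 1,136.70 + 90.57 = 1,227.27 thousand.
Not in labor force = 24.40 + 78.37 + 190.41 + 138.42 + 662.89 = 1,094.49 thousand (those not working and not actively searching are outside the labor force — including those who want a job but have given up searching).
Civilian working-age population = 1,227.27 + 1,094.49 = 2,321.76 thousand.
Unemployment rate = 90.57 / 1,227.27 = 7.38%.
Labor force participation rate = 1,227.27 / 2,321.76 = 52.86%.

Unemployment rate ≈ 7.38%; labor force participation rate ≈ 52.86%.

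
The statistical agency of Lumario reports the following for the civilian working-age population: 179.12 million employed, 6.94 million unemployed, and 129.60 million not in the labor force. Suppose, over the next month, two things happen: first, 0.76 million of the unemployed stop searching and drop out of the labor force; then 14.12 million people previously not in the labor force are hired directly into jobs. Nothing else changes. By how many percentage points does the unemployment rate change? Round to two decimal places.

The unemployment rate changes by −0.63 percentage points.

Initially, labor force = 179.12 + 6.94 = 186.06 million, so u = 6.94/186.06 = 3.73%.
After the first change, unemployed and labor force both fall by 0.76 → E = 179.12, U = 6.18, labor force = 185.30 million.
After the second change, employed and labor force both rise by 14.12; unemployed unchanged → E = 193.24, U = 6.18, labor force = 199.42 million.
New unemployment rate = 6.18 / 199.42 = 3.10%.
Change = 3.10% − 3.73% = −0.63 percentage points.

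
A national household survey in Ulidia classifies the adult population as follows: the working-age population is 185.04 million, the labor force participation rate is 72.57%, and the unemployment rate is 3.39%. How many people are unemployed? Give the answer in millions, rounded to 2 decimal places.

About 4.55 million are unemployed.

Labor force = 0.7257 × 185.04 = 134.28 million.
Unemployed = 0.0339 × 134.28 ≈ 4.55 million.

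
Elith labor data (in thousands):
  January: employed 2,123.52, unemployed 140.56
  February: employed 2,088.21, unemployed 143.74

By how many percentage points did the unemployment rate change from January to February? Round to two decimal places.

January: labor force = 2,123.52 + 140.56 = 2,264.08; u = 140.56/2,264.08 = 6.21%.
February: labor force = 2,088.21 + 143.74 = 2,231.95; u = 143.74/2,231.95 = 6.44%.
Change = 6.44% − 6.21% = +0.23 pp.

The unemployment rate changed by +0.23 percentage points.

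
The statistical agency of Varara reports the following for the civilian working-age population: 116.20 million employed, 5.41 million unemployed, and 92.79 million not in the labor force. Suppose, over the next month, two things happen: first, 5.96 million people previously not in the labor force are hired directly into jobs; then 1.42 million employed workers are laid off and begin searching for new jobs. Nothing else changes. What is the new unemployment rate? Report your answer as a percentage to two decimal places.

New unemployment rate ≈ 5.35%.

Initially, labor force = 116.20 + 5.41 = 121.61 million, so u = 5.41/121.61 = 4.45%.
After the first change, employed and labor force both rise by 5.96; unemployed unchanged → E = 122.16, U = 5.41, labor force = 127.57 million.
After the second change, employed falls and unemployed rises by 1.42; labor force unchanged → E = 120.74, U = 6.83, labor force = 127.57 million.
New unemployment rate = 6.83 / 127.57 = 5.35%.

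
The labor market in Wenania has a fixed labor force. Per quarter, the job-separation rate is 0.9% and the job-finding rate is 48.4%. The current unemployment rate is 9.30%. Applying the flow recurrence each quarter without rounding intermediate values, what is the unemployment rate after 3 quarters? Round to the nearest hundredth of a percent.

With a fixed labor force, u_{t+1} = u_t + s·(1−u_t) − f·u_t = u_t·(1−s−f) + s.
Here 1−s−f = 0.507 and s = 0.009.
u_1 = 0.093000 × 0.507 + 0.009 = 0.056151.
u_2 = 0.056151 × 0.507 + 0.009 = 0.037469.
u_3 = 0.037469 × 0.507 + 0.009 = 0.027997.

Unemployment rate after three quarters ≈ 2.80%.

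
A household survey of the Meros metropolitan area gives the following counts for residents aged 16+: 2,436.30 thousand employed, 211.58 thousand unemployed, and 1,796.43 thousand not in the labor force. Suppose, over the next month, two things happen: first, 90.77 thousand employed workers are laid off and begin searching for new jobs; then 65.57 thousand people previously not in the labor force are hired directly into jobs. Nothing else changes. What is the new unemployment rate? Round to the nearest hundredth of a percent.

New unemployment rate ≈ 11.14%.

Initially, labor force = 2,436.30 + 211.58 = 2,647.88 thousand, so u = 211.58/2,647.88 = 7.99%.
After the first change, employed falls and unemployed rises by 90.77; labor force unchanged → E = 2,345.53, U = 302.35, labor force = 2,647.88 thousand.
After the second change, employed and labor force both rise by 65.57; unemployed unchanged → E = 2,411.10, U = 302.35, labor force = 2,713.45 thousand.
New unemployment rate = 302.35 / 2,713.45 = 11.14%.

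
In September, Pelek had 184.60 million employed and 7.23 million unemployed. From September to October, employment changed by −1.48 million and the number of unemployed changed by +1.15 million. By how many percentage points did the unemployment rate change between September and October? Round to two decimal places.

The unemployment rate changed by +0.61 percentage points.

September: labor force = 184.60 + 7.23 = 191.83; u = 7.23/191.83 = 3.77%.
October: labor force = 183.12 + 8.38 = 191.50; u = 8.38/191.50 = 4.38%.
Change = 4.38% − 3.77% = +0.61 pp.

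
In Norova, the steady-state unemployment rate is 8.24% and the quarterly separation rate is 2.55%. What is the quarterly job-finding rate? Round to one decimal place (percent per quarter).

From u* = s/(s+f): f = s·(1−u)/u.
f = 2.55 × (1 − 0.0824) / 0.0824 = 2.3399 / 0.0824 ≈ 28.4% per quarter.

Job-finding rate ≈ 28.4% per quarter.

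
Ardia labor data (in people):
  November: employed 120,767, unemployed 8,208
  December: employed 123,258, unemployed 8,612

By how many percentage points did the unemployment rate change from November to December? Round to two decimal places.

The unemployment rate changed by +0.17 percentage points.

November: labor force = 120,767 + 8,208 = 128,975; u = 8,208/128,975 = 6.36%.
December: labor force = 123,258 + 8,612 = 131,870; u = 8,612/131,870 = 6.53%.
Change = 6.53% − 6.36% = +0.17 pp.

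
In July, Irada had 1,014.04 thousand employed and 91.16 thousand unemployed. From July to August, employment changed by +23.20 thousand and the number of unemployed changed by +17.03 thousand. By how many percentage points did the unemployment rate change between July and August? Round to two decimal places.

The unemployment rate changed by +1.20 percentage points.

July: labor force = 1,014.04 + 91.16 = 1,105.20; u = 91.16/1,105.20 = 8.25%.
August: labor force = 1,037.24 + 108.19 = 1,145.43; u = 108.19/1,145.43 = 9.45%.
Change = 9.45% − 8.25% = +1.20 pp.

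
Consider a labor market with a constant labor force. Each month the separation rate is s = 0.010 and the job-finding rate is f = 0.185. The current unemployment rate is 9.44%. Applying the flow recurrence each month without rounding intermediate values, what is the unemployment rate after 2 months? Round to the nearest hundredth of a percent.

Unemployment rate after two months ≈ 7.92%.

With a fixed labor force, u_{t+1} = u_t + s·(1−u_t) − f·u_t = u_t·(1−s−f) + s.
Here 1−s−f = 0.805 and s = 0.010.
u_1 = 0.094400 × 0.805 + 0.010 = 0.085992.
u_2 = 0.085992 × 0.805 + 0.010 = 0.079224.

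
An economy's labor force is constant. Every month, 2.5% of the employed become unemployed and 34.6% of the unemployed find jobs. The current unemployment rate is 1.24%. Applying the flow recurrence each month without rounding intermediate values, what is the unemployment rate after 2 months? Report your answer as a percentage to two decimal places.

Unemployment rate after two months ≈ 4.56%.

With a fixed labor force, u_{t+1} = u_t + s·(1−u_t) − f·u_t = u_t·(1−s−f) + s.
Here 1−s−f = 0.629 and s = 0.025.
u_1 = 0.012400 × 0.629 + 0.025 = 0.032800.
u_2 = 0.032800 × 0.629 + 0.025 = 0.045631.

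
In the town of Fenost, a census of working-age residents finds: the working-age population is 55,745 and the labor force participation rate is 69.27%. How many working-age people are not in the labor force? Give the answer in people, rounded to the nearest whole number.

About 17,130 are not in the labor force.

Share not in the labor force = 1 − 0.6927 = 0.3073.
Not in labor force = 0.3073 × 55,745 ≈ 17,130.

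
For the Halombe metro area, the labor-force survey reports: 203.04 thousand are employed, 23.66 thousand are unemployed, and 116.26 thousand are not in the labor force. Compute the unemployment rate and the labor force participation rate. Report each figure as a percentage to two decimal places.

Unemployment rate ≈ 10.44%; labor force participation rate ≈ 66.10%.

Labor force = employed + unemployed = 203.04 + 23.66 = 226.70 thousand.
Working-age population = 226.70 + 116.26 = 342.96 thousand.
Unemployment rate = 23.66 / 226.70 = 10.44%.
Labor force participation rate = 226.70 / 342.96 = 66.10%.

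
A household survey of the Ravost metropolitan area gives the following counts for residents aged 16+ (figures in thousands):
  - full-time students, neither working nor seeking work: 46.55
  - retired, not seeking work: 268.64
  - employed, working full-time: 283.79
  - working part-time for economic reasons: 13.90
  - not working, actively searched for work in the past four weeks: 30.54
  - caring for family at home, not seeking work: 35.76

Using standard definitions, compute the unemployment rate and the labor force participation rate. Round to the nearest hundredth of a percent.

Employed = 283.79 + 13.90 = 297.69 thousand (anyone who worked, including part-time for economic reasons, counts as employed).
Unemployed = 30.54 thousand.
Labor force = 297.69 + 30.54 = 328.23 thousand.
Not in labor force = 46.55 + 268.64 + 35.76 = 350.95 thousand (those not working and not actively searching are outside the labor force).
Civilian working-age population = 328.23 + 350.95 = 679.18 thousand.
Unemployment rate = 30.54 / 328.23 = 9.30%.
Labor force participation rate = 328.23 / 679.18 = 48.33%.

Unemployment rate ≈ 9.30%; labor force participation rate ≈ 48.33%.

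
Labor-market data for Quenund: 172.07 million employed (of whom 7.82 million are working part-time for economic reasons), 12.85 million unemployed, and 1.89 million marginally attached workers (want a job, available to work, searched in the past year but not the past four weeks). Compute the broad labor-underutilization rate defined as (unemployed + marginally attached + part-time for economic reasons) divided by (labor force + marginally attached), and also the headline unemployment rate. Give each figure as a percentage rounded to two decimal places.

Labor force = 172.07 + 12.85 = 184.92 million.
Numerator = 12.85 + 1.89 + 7.82 = 22.56 million.
Denominator = 184.92 + 1.89 = 186.81 million.
Broad rate = 22.56 / 186.81 = 12.08%.
Headline unemployment rate = 12.85 / 184.92 = 6.95%.

Broad underutilization rate ≈ 12.08%; headline unemployment rate ≈ 6.95%.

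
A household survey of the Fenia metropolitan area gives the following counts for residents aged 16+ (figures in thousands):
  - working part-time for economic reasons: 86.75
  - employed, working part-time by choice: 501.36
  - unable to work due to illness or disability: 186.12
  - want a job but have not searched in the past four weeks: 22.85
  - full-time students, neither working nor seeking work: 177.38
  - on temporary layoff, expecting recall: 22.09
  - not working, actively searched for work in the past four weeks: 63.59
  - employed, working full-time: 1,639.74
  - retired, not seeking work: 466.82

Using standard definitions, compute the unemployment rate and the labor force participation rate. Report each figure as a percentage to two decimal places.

Employed = 86.75 + 501.36 + 1,639.74 = 2,227.85 thousand (anyone who worked, including part-time for economic reasons, counts as employed).
Unemployed = 22.09 + 63.59 = 85.68 thousand (jobless and actively searching, or on temporary layoff).
Labor force = 2,227.85 + 85.68 = 2,313.53 thousand.
Not in labor force = 186.12 + 22.85 + 177.38 + 466.82 = 853.17 thousand (those not working and not actively searching are outside the labor force — including those who want a job but have given up searching).
Civilian working-age population = 2,313.53 + 853.17 = 3,166.70 thousand.
Unemployment rate = 85.68 / 2,313.53 = 3.70%.
Labor force participation rate = 2,313.53 / 3,166.70 = 73.06%.

Unemployment rate ≈ 3.70%; labor force participation rate ≈ 73.06%.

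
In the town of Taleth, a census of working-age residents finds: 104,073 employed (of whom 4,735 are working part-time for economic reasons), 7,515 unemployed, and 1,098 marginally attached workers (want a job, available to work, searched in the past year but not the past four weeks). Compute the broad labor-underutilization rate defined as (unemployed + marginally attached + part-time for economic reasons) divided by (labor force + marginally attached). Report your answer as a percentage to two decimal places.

Labor force = 104,073 + 7,515 = 111,588.
Numerator = 7,515 + 1,098 + 4,735 = 13,348.
Denominator = 111,588 + 1,098 = 112,686.
Broad rate = 13,348 / 112,686 = 11.85%.

Broad underutilization rate ≈ 11.85%.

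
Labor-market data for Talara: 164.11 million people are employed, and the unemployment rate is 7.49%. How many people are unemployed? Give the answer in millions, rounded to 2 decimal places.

Let U be the number unemployed. The labor force is E + U, and U/(E+U) = 0.0749.
So U = 0.0749 × 164.11 / (1 − 0.0749) = 12.2918 / 0.9251 ≈ 13.29 million.

About 13.29 million are unemployed.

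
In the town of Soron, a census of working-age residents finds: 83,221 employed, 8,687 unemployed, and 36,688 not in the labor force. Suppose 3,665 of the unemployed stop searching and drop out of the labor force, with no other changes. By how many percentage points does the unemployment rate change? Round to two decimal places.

The unemployment rate changes by −3.76 percentage points.

Initially, labor force = 83,221 + 8,687 = 91,908, so u = 8,687/91,908 = 9.45%.
After the change, unemployed and labor force both fall by 3,665 → E = 83,221, U = 5,022, labor force = 88,243.
New unemployment rate = 5,022 / 88,243 = 5.69%.
Change = 5.69% − 9.45% = −3.76 percentage points.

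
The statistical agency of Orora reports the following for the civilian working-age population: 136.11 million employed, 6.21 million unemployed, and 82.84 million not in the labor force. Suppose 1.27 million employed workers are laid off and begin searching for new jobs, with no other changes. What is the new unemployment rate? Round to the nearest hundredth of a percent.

Initially, labor force = 136.11 + 6.21 = 142.32 million, so u = 6.21/142.32 = 4.36%.
After the change, employed falls and unemployed rises by 1.27; labor force unchanged → E = 134.84, U = 7.48, labor force = 142.32 million.
New unemployment rate = 7.48 / 142.32 = 5.26%.

New unemployment rate ≈ 5.26%.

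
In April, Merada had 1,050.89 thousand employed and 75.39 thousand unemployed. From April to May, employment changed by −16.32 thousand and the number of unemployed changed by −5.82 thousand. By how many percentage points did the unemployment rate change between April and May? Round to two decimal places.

April: labor force = 1,050.89 + 75.39 = 1,126.28; u = 75.39/1,126.28 = 6.69%.
May: labor force = 1,034.57 + 69.57 = 1,104.14; u = 69.57/1,104.14 = 6.30%.
Change = 6.30% − 6.69% = −0.39 pp.

The unemployment rate changed by −0.39 percentage points.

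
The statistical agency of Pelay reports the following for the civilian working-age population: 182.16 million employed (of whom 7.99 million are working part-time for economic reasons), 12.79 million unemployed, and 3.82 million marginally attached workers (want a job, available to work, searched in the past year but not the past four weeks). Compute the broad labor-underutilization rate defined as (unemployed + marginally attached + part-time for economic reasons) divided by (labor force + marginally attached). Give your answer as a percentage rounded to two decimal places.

Labor force = 182.16 + 12.79 = 194.95 million.
Numerator = 12.79 + 3.82 + 7.99 = 24.60 million.
Denominator = 194.95 + 3.82 = 198.77 million.
Broad rate = 24.60 / 198.77 = 12.38%.

Broad underutilization rate ≈ 12.38%.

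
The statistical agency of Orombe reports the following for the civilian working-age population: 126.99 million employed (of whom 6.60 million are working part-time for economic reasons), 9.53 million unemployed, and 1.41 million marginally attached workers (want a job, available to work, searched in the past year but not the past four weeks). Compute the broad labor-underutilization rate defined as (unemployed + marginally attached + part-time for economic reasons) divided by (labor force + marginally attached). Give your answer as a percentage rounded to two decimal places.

Broad underutilization rate ≈ 12.72%.

Labor force = 126.99 + 9.53 = 136.52 million.
Numerator = 9.53 + 1.41 + 6.60 = 17.54 million.
Denominator = 136.52 + 1.41 = 137.93 million.
Broad rate = 17.54 / 137.93 = 12.72%.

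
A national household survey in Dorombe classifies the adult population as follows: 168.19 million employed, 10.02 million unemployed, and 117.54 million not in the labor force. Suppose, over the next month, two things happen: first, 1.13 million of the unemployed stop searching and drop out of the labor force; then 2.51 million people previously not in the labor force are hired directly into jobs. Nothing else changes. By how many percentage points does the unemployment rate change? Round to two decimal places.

Initially, labor force = 168.19 + 10.02 = 178.21 million, so u = 10.02/178.21 = 5.62%.
After the first change, unemployed and labor force both fall by 1.13 → E = 168.19, U = 8.89, labor force = 177.08 million.
After the second change, employed and labor force both rise by 2.51; unemployed unchanged → E = 170.70, U = 8.89, labor force = 179.59 million.
New unemployment rate = 8.89 / 179.59 = 4.95%.
Change = 4.95% − 5.62% = −0.67 percentage points.

The unemployment rate changes by −0.67 percentage points.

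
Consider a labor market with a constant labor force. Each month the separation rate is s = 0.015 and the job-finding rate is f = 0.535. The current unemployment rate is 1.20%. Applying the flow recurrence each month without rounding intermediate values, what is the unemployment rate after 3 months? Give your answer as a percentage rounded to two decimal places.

With a fixed labor force, u_{t+1} = u_t + s·(1−u_t) − f·u_t = u_t·(1−s−f) + s.
Here 1−s−f = 0.450 and s = 0.015.
u_1 = 0.012000 × 0.450 + 0.015 = 0.020400.
u_2 = 0.020400 × 0.450 + 0.015 = 0.024180.
u_3 = 0.024180 × 0.450 + 0.015 = 0.025881.

Unemployment rate after three months ≈ 2.59%.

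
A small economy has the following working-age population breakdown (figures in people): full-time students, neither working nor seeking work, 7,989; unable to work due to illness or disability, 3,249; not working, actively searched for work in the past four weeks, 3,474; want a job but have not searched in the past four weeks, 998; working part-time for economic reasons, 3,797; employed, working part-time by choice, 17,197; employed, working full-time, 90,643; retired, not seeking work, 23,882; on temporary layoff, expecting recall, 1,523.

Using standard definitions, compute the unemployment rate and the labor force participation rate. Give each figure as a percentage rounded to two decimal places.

Unemployment rate ≈ 4.28%; labor force participation rate ≈ 76.36%.

Employed = 3,797 + 17,197 + 90,643 = 111,637 (anyone who worked, including part-time for economic reasons, counts as employed).
Unemployed = 3,474 + 1,523 = 4,997 (jobless and actively searching, or on temporary layoff).
Labor force = 111,637 + 4,997 = 116,634.
Not in labor force = 7,989 + 3,249 + 998 + 23,882 = 36,118 (those not working and not actively searching are outside the labor force — including those who want a job but have given up searching).
Civilian working-age population = 116,634 + 36,118 = 152,752.
Unemployment rate = 4,997 / 116,634 = 4.28%.
Labor force participation rate = 116,634 / 152,752 = 76.36%.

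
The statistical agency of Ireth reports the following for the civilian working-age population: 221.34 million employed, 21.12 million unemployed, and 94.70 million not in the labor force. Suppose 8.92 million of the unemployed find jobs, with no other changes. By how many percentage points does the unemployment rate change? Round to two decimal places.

Initially, labor force = 221.34 + 21.12 = 242.46 million, so u = 21.12/242.46 = 8.71%.
After the change, unemployed falls and employed rises by 8.92; labor force unchanged → E = 230.26, U = 12.20, labor force = 242.46 million.
New unemployment rate = 12.20 / 242.46 = 5.03%.
Change = 5.03% − 8.71% = −3.68 percentage points.

The unemployment rate changes by −3.68 percentage points.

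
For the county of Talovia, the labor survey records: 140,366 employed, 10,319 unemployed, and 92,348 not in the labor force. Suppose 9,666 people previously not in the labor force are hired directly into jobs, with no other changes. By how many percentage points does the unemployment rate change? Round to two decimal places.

The unemployment rate changes by −0.41 percentage points.

Initially, labor force = 140,366 + 10,319 = 150,685, so u = 10,319/150,685 = 6.85%.
After the change, employed and labor force both rise by 9,666; unemployed unchanged → E = 150,032, U = 10,319, labor force = 160,351.
New unemployment rate = 10,319 / 160,351 = 6.44%.
Change = 6.44% − 6.85% = −0.41 percentage points.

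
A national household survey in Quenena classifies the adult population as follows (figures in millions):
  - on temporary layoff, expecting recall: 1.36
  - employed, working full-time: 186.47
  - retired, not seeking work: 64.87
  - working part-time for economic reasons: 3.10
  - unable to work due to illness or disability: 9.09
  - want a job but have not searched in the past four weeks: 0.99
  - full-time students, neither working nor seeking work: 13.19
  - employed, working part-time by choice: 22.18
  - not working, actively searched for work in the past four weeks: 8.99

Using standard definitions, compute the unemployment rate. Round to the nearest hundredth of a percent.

Unemployment rate ≈ 4.66%.

Employed = 186.47 + 3.10 + 22.18 = 211.75 million (anyone who worked, including part-time for economic reasons, counts as employed).
Unemployed = 1.36 + 8.99 = 10.35 million (jobless and actively searching, or on temporary layoff).
Labor force = 211.75 + 10.35 = 222.10 million.
Unemployment rate = 10.35 / 222.10 = 4.66%.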